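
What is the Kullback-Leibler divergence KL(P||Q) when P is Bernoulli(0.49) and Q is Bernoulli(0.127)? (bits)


KL = p*log2(p/q) + (1-p)*log2((1-p)/(1-q)) = 0.49*log2(0.49/0.127) + 0.51*log2(0.51/0.873) = 0.559

0.559 bits


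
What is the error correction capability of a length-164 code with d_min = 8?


Correction capability = floor((d-1)/2) = floor((8-1)/2) = 3

3 errors


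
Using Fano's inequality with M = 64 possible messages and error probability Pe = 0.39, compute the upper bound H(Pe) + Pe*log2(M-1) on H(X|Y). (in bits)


H(Pe) = -Pe*log2(Pe) - (1-Pe)*log2(1-Pe) = -0.39*log2(0.39) - 0.61*log2(0.61) = 0.529797 + 0.435002 = 0.9648. Pe*log2(M-1) = 0.39*log2(63) = 2.331139. Bound = H(Pe) + Pe*log2(M-1) = 0.529797 + 0.435002 + 2.331139 = 3.2959

3.2959 bits


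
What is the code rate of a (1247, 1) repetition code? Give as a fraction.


Rate = k/n = 1/1247

1/1247


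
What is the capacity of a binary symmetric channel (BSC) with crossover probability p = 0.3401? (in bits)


H(p) = -p*log2(p) - (1-p)*log2(1-p) = -0.3401*log2(0.3401) - 0.6599*log2(0.6599) = 0.529185 + 0.395729 = 0.9249. C = 1 - H(p) = 1 - 0.9249 = 0.0751

0.0751 bits


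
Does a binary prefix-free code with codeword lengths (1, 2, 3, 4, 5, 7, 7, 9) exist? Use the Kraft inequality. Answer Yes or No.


Kraft sum = sum(2^(-l_i)) = 0.9863, need <= 1. Result: satisfied (a binary prefix-free code with these lengths exists)

Yes


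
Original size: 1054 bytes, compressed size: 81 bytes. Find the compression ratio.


Ratio = original / compressed = 1054 / 81 = 13.0123

13.0123


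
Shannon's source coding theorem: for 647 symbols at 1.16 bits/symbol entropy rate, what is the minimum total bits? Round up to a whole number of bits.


Minimum bits >= n * H = 647 * 1.16 = 750.52, rounded up to a whole number of bits = 751

751 bits


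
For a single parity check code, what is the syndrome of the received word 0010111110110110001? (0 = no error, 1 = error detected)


Syndrome = XOR of all bits = 0 XOR 0 XOR 1 XOR 0 XOR 1 XOR 1 XOR 1 XOR 1 XOR 1 XOR 0 XOR 1 XOR 1 XOR 0 XOR 1 XOR 1 XOR 0 XOR 0 XOR 0 XOR 1 = 1

1


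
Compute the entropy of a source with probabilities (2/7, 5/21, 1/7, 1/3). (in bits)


H = -sum(p_i * log2(p_i)). Terms: -(2/7)*log2(2/7) = 0.516387; -(5/21)*log2(5/21) = 0.492950; -(1/7)*log2(1/7) = 0.401051; -(1/3)*log2(1/3) = 0.528321. H = 0.516387 + 0.492950 + 0.401051 + 0.528321 = 1.9387

1.9387 bits


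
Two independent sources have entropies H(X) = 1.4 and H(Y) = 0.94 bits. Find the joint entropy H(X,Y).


For independent variables, H(X,Y) = H(X) + H(Y) = 1.4 + 0.94 = 2.34

2.34 bits


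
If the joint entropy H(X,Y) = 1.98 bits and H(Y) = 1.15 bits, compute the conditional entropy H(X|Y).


H(X|Y) = H(X,Y) - H(Y) = 1.98 - 1.15 = 0.83

0.83 bits


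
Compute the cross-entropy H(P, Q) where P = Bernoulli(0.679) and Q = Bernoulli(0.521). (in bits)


H(P,Q) = -p*log2(q) - (1-p)*log2(1-q). -0.679*log2(0.521) = 0.638698; -0.321*log2(0.479) = 0.340871. H(P,Q) = 0.638698 + 0.340871 = 0.9796

0.9796 bits


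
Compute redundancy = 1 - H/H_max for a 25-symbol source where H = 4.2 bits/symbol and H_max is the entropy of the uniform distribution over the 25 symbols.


H_max = log2(K) = log2(25) = 4.6439 bits/symbol. Redundancy = 1 - H/H_max = 1 - 4.2/4.6439 = 1 - 0.9044 = 0.0956

0.0956


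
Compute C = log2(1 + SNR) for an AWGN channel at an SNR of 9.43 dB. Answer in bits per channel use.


SNR_linear = 10^(9.43/10) = 8.77; C = log2(1 + SNR_linear) = log2(1 + 8.77) = 3.2884

3.2884 bits/channel use


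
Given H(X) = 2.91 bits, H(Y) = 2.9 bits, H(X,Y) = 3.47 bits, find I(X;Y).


I(X;Y) = H(X) + H(Y) - H(X,Y) = 2.91 + 2.9 - 3.47 = 2.34

2.34 bits


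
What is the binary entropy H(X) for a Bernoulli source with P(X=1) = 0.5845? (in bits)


H = -p*log2(p) - (1-p)*log2(1-p). -0.5845*log2(0.5845) = 0.452827; -0.4155*log2(0.4155) = 0.526472. H = 0.452827 + 0.526472 = 0.9793

0.9793 bits


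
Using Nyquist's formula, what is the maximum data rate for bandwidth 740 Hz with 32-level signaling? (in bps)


Rate = 2 * B * log2(M) = 2 * 740 * 5.0 = 7400.0

7400.0 bps


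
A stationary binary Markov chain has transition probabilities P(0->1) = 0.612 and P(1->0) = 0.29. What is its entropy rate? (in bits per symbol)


Stationary distribution: pi_0 = p10/(p01+p10) = 0.3215, pi_1 = 0.6785. Entropy rate H' = pi_0*H(p01) + pi_1*H(p10) = 0.3215*0.9635 + 0.6785*0.8687 = 0.8992

0.8992 bits/symbol


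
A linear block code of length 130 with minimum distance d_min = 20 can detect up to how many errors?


Detection capability = d_min - 1 = 20 - 1 = 19

19 errors


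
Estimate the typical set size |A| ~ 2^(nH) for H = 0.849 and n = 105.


log2|A_typical| = nH = 105 * 0.849 = 89.145, so |A_typical| ~ 2^89.145 = 6.844e+26

6.844e+26


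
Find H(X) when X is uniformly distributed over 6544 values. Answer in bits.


H = log2(n) = log2(6544) = 12.676

12.676 bits


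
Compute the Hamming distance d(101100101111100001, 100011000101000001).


Count differing positions: . . ^ ^ ^ ^ ^ . ^ . ^ . ^ . . . . . = 8 differences

8


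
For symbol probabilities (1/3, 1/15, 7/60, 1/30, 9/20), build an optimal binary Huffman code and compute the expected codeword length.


Huffman construction (repeatedly merge the two least-probable nodes; each merge adds 1 bit to every symbol beneath it): 1/30 + 1/15 = 1/10; 1/10 + 7/60 = 13/60; 13/60 + 1/3 = 11/20; 9/20 + 11/20 = 1. Resulting codeword lengths (in the order the probabilities were given): (2, 4, 3, 4, 1). L_avg = sum(p_i * l_i) = 1/3*2 + 1/15*4 + 7/60*3 + 1/30*4 + 9/20*1 = 28/15 = 1.8667

1.8667 bits


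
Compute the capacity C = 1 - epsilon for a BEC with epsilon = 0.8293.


C = 1 - epsilon = 1 - 0.8293 = 0.1707

0.1707 bits


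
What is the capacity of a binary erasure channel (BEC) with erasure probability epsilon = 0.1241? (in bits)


C = 1 - epsilon = 1 - 0.1241 = 0.8759

0.8759 bits


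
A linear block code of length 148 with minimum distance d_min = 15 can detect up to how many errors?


Detection capability = d_min - 1 = 15 - 1 = 14

14 errors


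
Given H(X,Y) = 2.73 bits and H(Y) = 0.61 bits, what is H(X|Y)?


H(X|Y) = H(X,Y) - H(Y) = 2.73 - 0.61 = 2.12

2.12 bits


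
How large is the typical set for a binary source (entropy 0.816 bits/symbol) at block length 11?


log2|A_typical| = nH = 11 * 0.816 = 8.976, so |A_typical| ~ 2^8.976 = 5.036e+02

5.036e+02


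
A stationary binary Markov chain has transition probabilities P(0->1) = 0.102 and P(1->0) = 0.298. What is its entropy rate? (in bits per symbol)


Stationary distribution: pi_0 = p10/(p01+p10) = 0.745, pi_1 = 0.255. Entropy rate H' = pi_0*H(p01) + pi_1*H(p10) = 0.745*0.4753 + 0.255*0.8788 = 0.5782

0.5782 bits/symbol


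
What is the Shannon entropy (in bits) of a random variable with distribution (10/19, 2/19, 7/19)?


H = -sum(p_i * log2(p_i)). Terms: -(10/19)*log2(10/19) = 0.487368; -(2/19)*log2(2/19) = 0.341887; -(7/19)*log2(7/19) = 0.530737. H = 0.487368 + 0.341887 + 0.530737 = 1.36

1.36 bits


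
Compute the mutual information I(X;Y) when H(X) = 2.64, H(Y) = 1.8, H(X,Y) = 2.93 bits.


I(X;Y) = H(X) + H(Y) - H(X,Y) = 2.64 + 1.8 - 2.93 = 1.51

1.51 bits


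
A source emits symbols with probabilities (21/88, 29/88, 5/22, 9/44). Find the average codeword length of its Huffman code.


Huffman construction (repeatedly merge the two least-probable nodes; each merge adds 1 bit to every symbol beneath it): 9/44 + 5/22 = 19/44; 21/88 + 29/88 = 25/44; 19/44 + 25/44 = 1. Resulting codeword lengths (in the order the probabilities were given): (2, 2, 2, 2). L_avg = sum(p_i * l_i) = 21/88*2 + 29/88*2 + 5/22*2 + 9/44*2 = 2

2.0 bits


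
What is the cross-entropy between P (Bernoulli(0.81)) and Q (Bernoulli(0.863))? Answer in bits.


H(P,Q) = -p*log2(q) - (1-p)*log2(1-q). -0.81*log2(0.863) = 0.172180; -0.19*log2(0.137) = 0.544873. H(P,Q) = 0.172180 + 0.544873 = 0.7171

0.7171 bits


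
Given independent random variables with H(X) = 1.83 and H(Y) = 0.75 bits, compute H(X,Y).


For independent variables, H(X,Y) = H(X) + H(Y) = 1.83 + 0.75 = 2.58

2.58 bits


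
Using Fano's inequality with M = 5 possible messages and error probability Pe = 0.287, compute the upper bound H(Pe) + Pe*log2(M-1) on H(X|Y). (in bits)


H(Pe) = -Pe*log2(Pe) - (1-Pe)*log2(1-Pe) = -0.287*log2(0.287) - 0.713*log2(0.713) = 0.516852 + 0.347963 = 0.8648. Pe*log2(M-1) = 0.287*log2(4) = 0.574000. Bound = H(Pe) + Pe*log2(M-1) = 0.516852 + 0.347963 + 0.574000 = 1.4388

1.4388 bits


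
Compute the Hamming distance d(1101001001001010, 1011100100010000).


Count differing positions: . ^ ^ . ^ . ^ ^ . ^ . ^ ^ . ^ . = 9 differences

9


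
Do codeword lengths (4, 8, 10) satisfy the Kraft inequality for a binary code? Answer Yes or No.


Kraft sum = sum(2^(-l_i)) = 0.0674, need <= 1. Result: satisfied (a binary prefix-free code with these lengths exists)

Yes


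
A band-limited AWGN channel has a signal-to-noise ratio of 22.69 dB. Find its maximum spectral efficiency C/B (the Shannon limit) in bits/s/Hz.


SNR_linear = 10^(22.69/10) = 185.7804; C/B = log2(1 + SNR_linear) = log2(1 + 185.7804) = 7.5452

7.5452 bits/s/Hz


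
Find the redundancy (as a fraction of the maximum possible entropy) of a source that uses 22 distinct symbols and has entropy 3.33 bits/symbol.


H_max = log2(K) = log2(22) = 4.4594 bits/symbol. Redundancy = 1 - H/H_max = 1 - 3.33/4.4594 = 1 - 0.7467 = 0.2533

0.2533


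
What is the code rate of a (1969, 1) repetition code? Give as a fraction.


Rate = k/n = 1/1969

1/1969


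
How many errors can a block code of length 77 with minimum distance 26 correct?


Correction capability = floor((d-1)/2) = floor((26-1)/2) = 12

12 errors


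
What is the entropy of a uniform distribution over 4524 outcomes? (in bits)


H = log2(n) = log2(4524) = 12.1434

12.1434 bits


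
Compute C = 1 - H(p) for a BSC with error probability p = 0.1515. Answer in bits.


H(p) = -p*log2(p) - (1-p)*log2(1-p) = -0.1515*log2(0.1515) - 0.8485*log2(0.8485) = 0.412475 + 0.201106 = 0.6136. C = 1 - H(p) = 1 - 0.6136 = 0.3864

0.3864 bits


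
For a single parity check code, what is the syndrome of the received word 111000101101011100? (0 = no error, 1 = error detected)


Syndrome = XOR of all bits = 1 XOR 1 XOR 1 XOR 0 XOR 0 XOR 0 XOR 1 XOR 0 XOR 1 XOR 1 XOR 0 XOR 1 XOR 0 XOR 1 XOR 1 XOR 1 XOR 0 XOR 0 = 0

0


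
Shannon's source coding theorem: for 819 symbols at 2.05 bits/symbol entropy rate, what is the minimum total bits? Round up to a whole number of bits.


Minimum bits >= n * H = 819 * 2.05 = 1678.95, rounded up to a whole number of bits = 1679

1679 bits


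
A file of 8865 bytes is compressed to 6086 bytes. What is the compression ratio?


Ratio = original / compressed = 8865 / 6086 = 1.4566

1.4566


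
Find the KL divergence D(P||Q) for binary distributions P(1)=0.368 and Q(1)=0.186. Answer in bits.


KL = p*log2(p/q) + (1-p)*log2((1-p)/(1-q)) = 0.368*log2(0.368/0.186) + 0.632*log2(0.632/0.814) = 0.1315

0.1315 bits


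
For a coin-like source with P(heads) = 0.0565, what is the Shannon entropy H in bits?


H = -p*log2(p) - (1-p)*log2(1-p). -0.0565*log2(0.0565) = 0.234227; -0.9435*log2(0.9435) = 0.079165. H = 0.234227 + 0.079165 = 0.3134

0.3134 bits


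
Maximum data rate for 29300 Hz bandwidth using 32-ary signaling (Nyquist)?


Rate = 2 * B * log2(M) = 2 * 29300 * 5.0 = 293000.0

293000.0 bps


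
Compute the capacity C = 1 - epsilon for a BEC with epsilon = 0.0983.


C = 1 - epsilon = 1 - 0.0983 = 0.9017

0.9017 bits


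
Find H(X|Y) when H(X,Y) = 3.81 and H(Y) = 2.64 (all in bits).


H(X|Y) = H(X,Y) - H(Y) = 3.81 - 2.64 = 1.17

1.17 bits


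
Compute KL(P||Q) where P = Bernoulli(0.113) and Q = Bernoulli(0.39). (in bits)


KL = p*log2(p/q) + (1-p)*log2((1-p)/(1-q)) = 0.113*log2(0.113/0.39) + 0.887*log2(0.887/0.61) = 0.2771

0.2771 bits


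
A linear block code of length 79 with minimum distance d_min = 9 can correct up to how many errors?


Correction capability = floor((d-1)/2) = floor((9-1)/2) = 4

4 errors


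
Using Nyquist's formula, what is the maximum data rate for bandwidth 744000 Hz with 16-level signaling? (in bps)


Rate = 2 * B * log2(M) = 2 * 744000 * 4.0 = 5952000.0

5952000.0 bps


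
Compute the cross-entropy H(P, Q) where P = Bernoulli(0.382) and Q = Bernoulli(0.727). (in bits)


H(P,Q) = -p*log2(q) - (1-p)*log2(1-q). -0.382*log2(0.727) = 0.175710; -0.618*log2(0.273) = 1.157531. H(P,Q) = 0.175710 + 1.157531 = 1.3332

1.3332 bits


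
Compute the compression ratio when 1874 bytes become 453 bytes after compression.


Ratio = original / compressed = 1874 / 453 = 4.1369

4.1369


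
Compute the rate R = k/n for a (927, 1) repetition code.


Rate = k/n = 1/927

1/927


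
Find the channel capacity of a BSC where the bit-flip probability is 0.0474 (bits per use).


H(p) = -p*log2(p) - (1-p)*log2(1-p) = -0.0474*log2(0.0474) - 0.9526*log2(0.9526) = 0.208511 + 0.066737 = 0.2752. C = 1 - H(p) = 1 - 0.2752 = 0.7248

0.7248 bits


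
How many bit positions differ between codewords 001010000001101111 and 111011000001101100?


Count differing positions: ^ ^ . . . ^ . . . . . . . . . . ^ ^ = 5 differences

5


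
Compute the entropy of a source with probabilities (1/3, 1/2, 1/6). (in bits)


H = -sum(p_i * log2(p_i)). Terms: -(1/3)*log2(1/3) = 0.528321; -(1/2)*log2(1/2) = 0.500000; -(1/6)*log2(1/6) = 0.430827. H = 0.528321 + 0.500000 + 0.430827 = 1.4591

1.4591 bits


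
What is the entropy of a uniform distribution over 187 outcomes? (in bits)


H = log2(n) = log2(187) = 7.5469

7.5469 bits


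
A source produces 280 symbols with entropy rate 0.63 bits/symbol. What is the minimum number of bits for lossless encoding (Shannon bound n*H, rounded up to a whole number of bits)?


Minimum bits >= n * H = 280 * 0.63 = 176.4, rounded up to a whole number of bits = 177

177 bits


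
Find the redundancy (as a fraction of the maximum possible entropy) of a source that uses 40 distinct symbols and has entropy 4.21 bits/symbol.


H_max = log2(K) = log2(40) = 5.3219 bits/symbol. Redundancy = 1 - H/H_max = 1 - 4.21/5.3219 = 1 - 0.7911 = 0.2089

0.2089


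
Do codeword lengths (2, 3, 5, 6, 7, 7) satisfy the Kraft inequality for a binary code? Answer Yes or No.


Kraft sum = sum(2^(-l_i)) = 0.4375, need <= 1. Result: satisfied (a binary prefix-free code with these lengths exists)

Yes


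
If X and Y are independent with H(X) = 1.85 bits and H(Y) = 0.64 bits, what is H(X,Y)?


For independent variables, H(X,Y) = H(X) + H(Y) = 1.85 + 0.64 = 2.49

2.49 bits


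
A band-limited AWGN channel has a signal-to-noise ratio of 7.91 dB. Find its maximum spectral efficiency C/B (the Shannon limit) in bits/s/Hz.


SNR_linear = 10^(7.91/10) = 6.1802; C/B = log2(1 + SNR_linear) = log2(1 + 6.1802) = 2.844

2.844 bits/s/Hz


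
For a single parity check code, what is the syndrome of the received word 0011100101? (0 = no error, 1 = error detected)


Syndrome = XOR of all bits = 0 XOR 0 XOR 1 XOR 1 XOR 1 XOR 0 XOR 0 XOR 1 XOR 0 XOR 1 = 1

1


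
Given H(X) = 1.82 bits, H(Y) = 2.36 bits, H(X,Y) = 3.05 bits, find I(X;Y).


I(X;Y) = H(X) + H(Y) - H(X,Y) = 1.82 + 2.36 - 3.05 = 1.13

1.13 bits


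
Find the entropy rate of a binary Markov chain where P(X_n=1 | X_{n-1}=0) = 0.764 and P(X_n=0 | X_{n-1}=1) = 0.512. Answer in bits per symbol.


Stationary distribution: pi_0 = p10/(p01+p10) = 0.4013, pi_1 = 0.5987. Entropy rate H' = pi_0*H(p01) + pi_1*H(p10) = 0.4013*0.7883 + 0.5987*0.9996 = 0.9148

0.9148 bits/symbol


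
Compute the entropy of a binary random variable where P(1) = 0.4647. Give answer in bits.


H = -p*log2(p) - (1-p)*log2(1-p). -0.4647*log2(0.4647) = 0.513786; -0.5353*log2(0.5353) = 0.482616. H = 0.513786 + 0.482616 = 0.9964

0.9964 bits


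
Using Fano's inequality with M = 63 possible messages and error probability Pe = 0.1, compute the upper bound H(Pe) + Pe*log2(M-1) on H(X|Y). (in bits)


H(Pe) = -Pe*log2(Pe) - (1-Pe)*log2(1-Pe) = -0.1*log2(0.1) - 0.9*log2(0.9) = 0.332193 + 0.136803 = 0.469. Pe*log2(M-1) = 0.1*log2(62) = 0.595420. Bound = H(Pe) + Pe*log2(M-1) = 0.332193 + 0.136803 + 0.595420 = 1.0644

1.0644 bits


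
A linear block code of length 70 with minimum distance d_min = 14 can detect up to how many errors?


Detection capability = d_min - 1 = 14 - 1 = 13

13 errors


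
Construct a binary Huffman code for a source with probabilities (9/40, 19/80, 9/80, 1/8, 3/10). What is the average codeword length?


Huffman construction (repeatedly merge the two least-probable nodes; each merge adds 1 bit to every symbol beneath it): 9/80 + 1/8 = 19/80; 9/40 + 19/80 = 37/80; 19/80 + 3/10 = 43/80; 37/80 + 43/80 = 1. Resulting codeword lengths (in the order the probabilities were given): (2, 2, 3, 3, 2). L_avg = sum(p_i * l_i) = 9/40*2 + 19/80*2 + 9/80*3 + 1/8*3 + 3/10*2 = 179/80 = 2.2375

2.2375 bits


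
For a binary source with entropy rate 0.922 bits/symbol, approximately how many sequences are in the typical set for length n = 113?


log2|A_typical| = nH = 113 * 0.922 = 104.186, so |A_typical| ~ 2^104.186 = 2.307e+31

2.307e+31


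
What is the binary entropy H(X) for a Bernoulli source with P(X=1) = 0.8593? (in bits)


H = -p*log2(p) - (1-p)*log2(1-p). -0.8593*log2(0.8593) = 0.187986; -0.1407*log2(0.1407) = 0.398083. H = 0.187986 + 0.398083 = 0.5861

0.5861 bits


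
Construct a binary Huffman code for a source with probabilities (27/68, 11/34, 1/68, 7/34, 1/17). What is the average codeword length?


Huffman construction (repeatedly merge the two least-probable nodes; each merge adds 1 bit to every symbol beneath it): 1/68 + 1/17 = 5/68; 5/68 + 7/34 = 19/68; 19/68 + 11/34 = 41/68; 27/68 + 41/68 = 1. Resulting codeword lengths (in the order the probabilities were given): (1, 2, 4, 3, 4). L_avg = sum(p_i * l_i) = 27/68*1 + 11/34*2 + 1/68*4 + 7/34*3 + 1/17*4 = 133/68 = 1.9559

1.9559 bits


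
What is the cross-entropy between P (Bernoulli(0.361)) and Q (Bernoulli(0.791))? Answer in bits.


H(P,Q) = -p*log2(q) - (1-p)*log2(1-q). -0.361*log2(0.791) = 0.122108; -0.639*log2(0.209) = 1.443134. H(P,Q) = 0.122108 + 1.443134 = 1.5652

1.5652 bits


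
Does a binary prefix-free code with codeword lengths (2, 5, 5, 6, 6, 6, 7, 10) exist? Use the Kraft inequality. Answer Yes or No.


Kraft sum = sum(2^(-l_i)) = 0.3682, need <= 1. Result: satisfied (a binary prefix-free code with these lengths exists)

Yes


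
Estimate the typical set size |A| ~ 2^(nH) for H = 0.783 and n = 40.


log2|A_typical| = nH = 40 * 0.783 = 31.32, so |A_typical| ~ 2^31.32 = 2.681e+09

2.681e+09


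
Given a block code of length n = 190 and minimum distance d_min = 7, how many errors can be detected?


Detection capability = d_min - 1 = 7 - 1 = 6

6 errors


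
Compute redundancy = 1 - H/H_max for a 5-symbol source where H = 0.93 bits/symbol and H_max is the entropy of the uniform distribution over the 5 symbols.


H_max = log2(K) = log2(5) = 2.3219 bits/symbol. Redundancy = 1 - H/H_max = 1 - 0.93/2.3219 = 1 - 0.4005 = 0.5995

0.5995


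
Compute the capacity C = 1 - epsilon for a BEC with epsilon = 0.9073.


C = 1 - epsilon = 1 - 0.9073 = 0.0927

0.0927 bits


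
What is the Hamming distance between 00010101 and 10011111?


Count differing positions: ^ . . . ^ . ^ . = 3 differences

3


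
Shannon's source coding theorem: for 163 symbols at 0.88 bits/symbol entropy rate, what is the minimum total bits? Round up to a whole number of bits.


Minimum bits >= n * H = 163 * 0.88 = 143.44, rounded up to a whole number of bits = 144

144 bits


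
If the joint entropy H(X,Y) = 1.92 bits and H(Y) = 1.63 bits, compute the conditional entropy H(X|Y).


H(X|Y) = H(X,Y) - H(Y) = 1.92 - 1.63 = 0.29

0.29 bits


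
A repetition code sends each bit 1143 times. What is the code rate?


Rate = k/n = 1/1143

1/1143


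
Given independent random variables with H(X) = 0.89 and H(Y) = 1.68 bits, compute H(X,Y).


For independent variables, H(X,Y) = H(X) + H(Y) = 0.89 + 1.68 = 2.57

2.57 bits


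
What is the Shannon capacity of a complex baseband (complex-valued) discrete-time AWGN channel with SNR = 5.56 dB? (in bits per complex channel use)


SNR_linear = 10^(5.56/10) = 3.5975; C = log2(1 + SNR_linear) = log2(1 + 3.5975) = 2.2008

2.2008 bits/channel use


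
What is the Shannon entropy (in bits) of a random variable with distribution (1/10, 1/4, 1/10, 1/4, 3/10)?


H = -sum(p_i * log2(p_i)). Terms: -(1/10)*log2(1/10) = 0.332193; -(1/4)*log2(1/4) = 0.500000; -(1/10)*log2(1/10) = 0.332193; -(1/4)*log2(1/4) = 0.500000; -(3/10)*log2(3/10) = 0.521090. H = 0.332193 + 0.500000 + 0.332193 + 0.500000 + 0.521090 = 2.1855

2.1855 bits


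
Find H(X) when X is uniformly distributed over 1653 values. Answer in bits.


H = log2(n) = log2(1653) = 10.6909

10.6909 bits


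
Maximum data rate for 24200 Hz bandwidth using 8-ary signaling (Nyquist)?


Rate = 2 * B * log2(M) = 2 * 24200 * 3.0 = 145200.0

145200.0 bps


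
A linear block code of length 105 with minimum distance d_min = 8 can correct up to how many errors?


Correction capability = floor((d-1)/2) = floor((8-1)/2) = 3

3 errors


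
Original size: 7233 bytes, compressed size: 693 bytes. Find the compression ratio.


Ratio = original / compressed = 7233 / 693 = 10.4372

10.4372


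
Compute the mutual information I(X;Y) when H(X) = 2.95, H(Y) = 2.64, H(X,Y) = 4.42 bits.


I(X;Y) = H(X) + H(Y) - H(X,Y) = 2.95 + 2.64 - 4.42 = 1.17

1.17 bits


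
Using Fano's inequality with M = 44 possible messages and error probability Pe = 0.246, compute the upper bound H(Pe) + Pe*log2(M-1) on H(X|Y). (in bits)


H(Pe) = -Pe*log2(Pe) - (1-Pe)*log2(1-Pe) = -0.246*log2(0.246) - 0.754*log2(0.754) = 0.497724 + 0.307152 = 0.8049. Pe*log2(M-1) = 0.246*log2(43) = 1.334861. Bound = H(Pe) + Pe*log2(M-1) = 0.497724 + 0.307152 + 1.334861 = 2.1397

2.1397 bits


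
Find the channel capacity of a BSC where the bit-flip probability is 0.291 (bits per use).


H(p) = -p*log2(p) - (1-p)*log2(1-p) = -0.291*log2(0.291) - 0.709*log2(0.709) = 0.518245 + 0.351765 = 0.87. C = 1 - H(p) = 1 - 0.87 = 0.13

0.13 bits


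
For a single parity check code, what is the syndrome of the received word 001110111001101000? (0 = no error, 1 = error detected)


Syndrome = XOR of all bits = 0 XOR 0 XOR 1 XOR 1 XOR 1 XOR 0 XOR 1 XOR 1 XOR 1 XOR 0 XOR 0 XOR 1 XOR 1 XOR 0 XOR 1 XOR 0 XOR 0 XOR 0 = 1

1


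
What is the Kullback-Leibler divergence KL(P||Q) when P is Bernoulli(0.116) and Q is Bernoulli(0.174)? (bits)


KL = p*log2(p/q) + (1-p)*log2((1-p)/(1-q)) = 0.116*log2(0.116/0.174) + 0.884*log2(0.884/0.826) = 0.0187

0.0187 bits


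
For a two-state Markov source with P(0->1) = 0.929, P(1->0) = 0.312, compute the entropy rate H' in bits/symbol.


Stationary distribution: pi_0 = p10/(p01+p10) = 0.2514, pi_1 = 0.7486. Entropy rate H' = pi_0*H(p01) + pi_1*H(p10) = 0.2514*0.3696 + 0.7486*0.8955 = 0.7633

0.7633 bits/symbol


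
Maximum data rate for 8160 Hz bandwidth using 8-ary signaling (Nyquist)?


Rate = 2 * B * log2(M) = 2 * 8160 * 3.0 = 48960.0

48960.0 bps


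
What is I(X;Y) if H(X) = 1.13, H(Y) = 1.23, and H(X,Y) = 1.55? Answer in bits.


I(X;Y) = H(X) + H(Y) - H(X,Y) = 1.13 + 1.23 - 1.55 = 0.81

0.81 bits


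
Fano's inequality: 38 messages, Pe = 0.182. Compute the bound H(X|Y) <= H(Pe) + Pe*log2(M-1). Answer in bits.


H(Pe) = -Pe*log2(Pe) - (1-Pe)*log2(1-Pe) = -0.182*log2(0.182) - 0.818*log2(0.818) = 0.447354 + 0.237079 = 0.6844. Pe*log2(M-1) = 0.182*log2(37) = 0.948121. Bound = H(Pe) + Pe*log2(M-1) = 0.447354 + 0.237079 + 0.948121 = 1.6326

1.6326 bits


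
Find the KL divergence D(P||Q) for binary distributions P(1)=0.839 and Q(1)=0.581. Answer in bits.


KL = p*log2(p/q) + (1-p)*log2((1-p)/(1-q)) = 0.839*log2(0.839/0.581) + 0.161*log2(0.161/0.419) = 0.2226

0.2226 bits


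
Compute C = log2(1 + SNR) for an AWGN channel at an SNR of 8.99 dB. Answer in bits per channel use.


SNR_linear = 10^(8.99/10) = 7.925; C = log2(1 + SNR_linear) = log2(1 + 7.925) = 3.1579

3.1579 bits/channel use


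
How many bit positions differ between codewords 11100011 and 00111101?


Count differing positions: ^ ^ . ^ ^ ^ ^ . = 6 differences

6


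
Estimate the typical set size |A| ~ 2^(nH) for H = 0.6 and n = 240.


log2|A_typical| = nH = 240 * 0.6 = 144.0, so |A_typical| ~ 2^144.0 = 2.230e+43

2.230e+43


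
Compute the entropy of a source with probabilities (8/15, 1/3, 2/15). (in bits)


H = -sum(p_i * log2(p_i)). Terms: -(8/15)*log2(8/15) = 0.483675; -(1/3)*log2(1/3) = 0.528321; -(2/15)*log2(2/15) = 0.387585. H = 0.483675 + 0.528321 + 0.387585 = 1.3996

1.3996 bits


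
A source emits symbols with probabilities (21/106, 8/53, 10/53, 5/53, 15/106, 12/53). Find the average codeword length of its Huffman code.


Huffman construction (repeatedly merge the two least-probable nodes; each merge adds 1 bit to every symbol beneath it): 5/53 + 15/106 = 25/106; 8/53 + 10/53 = 18/53; 21/106 + 12/53 = 45/106; 25/106 + 18/53 = 61/106; 45/106 + 61/106 = 1. Resulting codeword lengths (in the order the probabilities were given): (2, 3, 3, 3, 3, 2). L_avg = sum(p_i * l_i) = 21/106*2 + 8/53*3 + 10/53*3 + 5/53*3 + 15/106*3 + 12/53*2 = 273/106 = 2.5755

2.5755 bits


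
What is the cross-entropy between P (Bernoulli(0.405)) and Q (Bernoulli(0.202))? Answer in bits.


H(P,Q) = -p*log2(q) - (1-p)*log2(1-q). -0.405*log2(0.202) = 0.934567; -0.595*log2(0.798) = 0.193696. H(P,Q) = 0.934567 + 0.193696 = 1.1283

1.1283 bits


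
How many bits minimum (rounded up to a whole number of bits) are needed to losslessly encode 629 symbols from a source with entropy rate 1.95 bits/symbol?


Minimum bits >= n * H = 629 * 1.95 = 1226.55, rounded up to a whole number of bits = 1227

1227 bits


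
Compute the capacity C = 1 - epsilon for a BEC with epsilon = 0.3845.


C = 1 - epsilon = 1 - 0.3845 = 0.6155

0.6155 bits


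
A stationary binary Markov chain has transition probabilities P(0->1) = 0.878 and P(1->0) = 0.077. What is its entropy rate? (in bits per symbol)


Stationary distribution: pi_0 = p10/(p01+p10) = 0.0806, pi_1 = 0.9194. Entropy rate H' = pi_0*H(p01) + pi_1*H(p10) = 0.0806*0.5351 + 0.9194*0.3915 = 0.4031

0.4031 bits/symbol


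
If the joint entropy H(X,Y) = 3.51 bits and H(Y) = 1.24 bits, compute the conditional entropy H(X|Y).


H(X|Y) = H(X,Y) - H(Y) = 3.51 - 1.24 = 2.27

2.27 bits


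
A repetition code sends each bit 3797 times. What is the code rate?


Rate = k/n = 1/3797

1/3797


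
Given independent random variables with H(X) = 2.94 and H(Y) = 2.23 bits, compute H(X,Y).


For independent variables, H(X,Y) = H(X) + H(Y) = 2.94 + 2.23 = 5.17

5.17 bits


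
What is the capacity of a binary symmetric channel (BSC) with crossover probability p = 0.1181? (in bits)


H(p) = -p*log2(p) - (1-p)*log2(1-p) = -0.1181*log2(0.1181) - 0.8819*log2(0.8819) = 0.363975 + 0.159900 = 0.5239. C = 1 - H(p) = 1 - 0.5239 = 0.4761

0.4761 bits


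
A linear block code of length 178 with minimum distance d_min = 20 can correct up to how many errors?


Correction capability = floor((d-1)/2) = floor((20-1)/2) = 9

9 errors


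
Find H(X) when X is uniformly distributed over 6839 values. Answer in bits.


H = log2(n) = log2(6839) = 12.7396

12.7396 bits


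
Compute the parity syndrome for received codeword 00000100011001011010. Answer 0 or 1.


Syndrome = XOR of all bits = 0 XOR 0 XOR 0 XOR 0 XOR 0 XOR 1 XOR 0 XOR 0 XOR 0 XOR 1 XOR 1 XOR 0 XOR 0 XOR 1 XOR 0 XOR 1 XOR 1 XOR 0 XOR 1 XOR 0 = 1

1


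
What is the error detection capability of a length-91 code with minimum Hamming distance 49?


Detection capability = d_min - 1 = 49 - 1 = 48

48 errors


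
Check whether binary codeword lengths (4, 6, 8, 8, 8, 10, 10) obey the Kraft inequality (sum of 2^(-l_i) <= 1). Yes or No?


Kraft sum = sum(2^(-l_i)) = 0.0918, need <= 1. Result: satisfied (a binary prefix-free code with these lengths exists)

Yes


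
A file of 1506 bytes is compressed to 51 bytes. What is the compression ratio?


Ratio = original / compressed = 1506 / 51 = 29.5294

29.5294


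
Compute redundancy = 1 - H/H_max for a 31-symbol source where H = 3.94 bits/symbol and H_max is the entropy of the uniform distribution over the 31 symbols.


H_max = log2(K) = log2(31) = 4.9542 bits/symbol. Redundancy = 1 - H/H_max = 1 - 3.94/4.9542 = 1 - 0.7953 = 0.2047

0.2047


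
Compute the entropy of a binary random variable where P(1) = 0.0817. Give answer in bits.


H = -p*log2(p) - (1-p)*log2(1-p). -0.0817*log2(0.0817) = 0.295225; -0.9183*log2(0.9183) = 0.112917. H = 0.295225 + 0.112917 = 0.4081

0.4081 bits


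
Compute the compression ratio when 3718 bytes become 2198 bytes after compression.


Ratio = original / compressed = 3718 / 2198 = 1.6915

1.6915


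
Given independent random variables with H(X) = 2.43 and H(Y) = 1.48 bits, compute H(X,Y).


For independent variables, H(X,Y) = H(X) + H(Y) = 2.43 + 1.48 = 3.91

3.91 bits


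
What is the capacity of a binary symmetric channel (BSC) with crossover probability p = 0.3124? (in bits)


H(p) = -p*log2(p) - (1-p)*log2(1-p) = -0.3124*log2(0.3124) - 0.6876*log2(0.6876) = 0.524374 + 0.371551 = 0.8959. C = 1 - H(p) = 1 - 0.8959 = 0.1041

0.1041 bits


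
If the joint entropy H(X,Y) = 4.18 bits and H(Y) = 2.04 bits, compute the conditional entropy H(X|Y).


H(X|Y) = H(X,Y) - H(Y) = 4.18 - 2.04 = 2.14

2.14 bits


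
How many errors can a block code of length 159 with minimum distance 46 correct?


Correction capability = floor((d-1)/2) = floor((46-1)/2) = 22

22 errors


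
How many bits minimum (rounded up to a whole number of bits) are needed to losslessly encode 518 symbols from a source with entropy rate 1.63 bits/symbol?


Minimum bits >= n * H = 518 * 1.63 = 844.34, rounded up to a whole number of bits = 845

845 bits


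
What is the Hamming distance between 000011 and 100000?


Count differing positions: ^ . . . ^ ^ = 3 differences

3


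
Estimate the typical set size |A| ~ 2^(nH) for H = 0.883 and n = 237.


log2|A_typical| = nH = 237 * 0.883 = 209.271, so |A_typical| ~ 2^209.271 = 9.928e+62

9.928e+62


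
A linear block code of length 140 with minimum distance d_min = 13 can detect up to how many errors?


Detection capability = d_min - 1 = 13 - 1 = 12

12 errors


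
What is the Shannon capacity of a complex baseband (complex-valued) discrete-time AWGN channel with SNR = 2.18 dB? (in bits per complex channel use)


SNR_linear = 10^(2.18/10) = 1.652; C = log2(1 + SNR_linear) = log2(1 + 1.652) = 1.4071

1.4071 bits/channel use


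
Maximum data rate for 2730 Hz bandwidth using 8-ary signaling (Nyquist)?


Rate = 2 * B * log2(M) = 2 * 2730 * 3.0 = 16380.0

16380.0 bps


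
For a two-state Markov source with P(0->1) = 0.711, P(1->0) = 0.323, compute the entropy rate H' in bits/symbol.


Stationary distribution: pi_0 = p10/(p01+p10) = 0.3124, pi_1 = 0.6876. Entropy rate H' = pi_0*H(p01) + pi_1*H(p10) = 0.3124*0.8674 + 0.6876*0.9076 = 0.8951

0.8951 bits/symbol


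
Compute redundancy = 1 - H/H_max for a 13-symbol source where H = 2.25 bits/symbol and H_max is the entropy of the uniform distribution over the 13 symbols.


H_max = log2(K) = log2(13) = 3.7004 bits/symbol. Redundancy = 1 - H/H_max = 1 - 2.25/3.7004 = 1 - 0.608 = 0.392

0.392


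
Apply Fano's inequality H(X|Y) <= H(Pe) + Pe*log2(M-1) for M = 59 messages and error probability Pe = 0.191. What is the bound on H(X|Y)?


H(Pe) = -Pe*log2(Pe) - (1-Pe)*log2(1-Pe) = -0.191*log2(0.191) - 0.809*log2(0.809) = 0.456176 + 0.247383 = 0.7036. Pe*log2(M-1) = 0.191*log2(58) = 1.118874. Bound = H(Pe) + Pe*log2(M-1) = 0.456176 + 0.247383 + 1.118874 = 1.8224

1.8224 bits


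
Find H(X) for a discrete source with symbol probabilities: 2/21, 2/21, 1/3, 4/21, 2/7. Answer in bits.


H = -sum(p_i * log2(p_i)). Terms: -(2/21)*log2(2/21) = 0.323078; -(2/21)*log2(2/21) = 0.323078; -(1/3)*log2(1/3) = 0.528321; -(4/21)*log2(4/21) = 0.455680; -(2/7)*log2(2/7) = 0.516387. H = 0.323078 + 0.323078 + 0.528321 + 0.455680 + 0.516387 = 2.1465

2.1465 bits


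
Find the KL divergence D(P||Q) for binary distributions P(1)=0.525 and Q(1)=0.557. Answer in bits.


KL = p*log2(p/q) + (1-p)*log2((1-p)/(1-q)) = 0.525*log2(0.525/0.557) + 0.475*log2(0.475/0.443) = 0.003

0.003 bits


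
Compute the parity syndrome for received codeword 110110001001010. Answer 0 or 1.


Syndrome = XOR of all bits = 1 XOR 1 XOR 0 XOR 1 XOR 1 XOR 0 XOR 0 XOR 0 XOR 1 XOR 0 XOR 0 XOR 1 XOR 0 XOR 1 XOR 0 = 1

1


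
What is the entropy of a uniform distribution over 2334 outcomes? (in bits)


H = log2(n) = log2(2334) = 11.1886

11.1886 bits


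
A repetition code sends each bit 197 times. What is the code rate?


Rate = k/n = 1/197

1/197


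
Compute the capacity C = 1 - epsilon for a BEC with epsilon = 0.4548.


C = 1 - epsilon = 1 - 0.4548 = 0.5452

0.5452 bits


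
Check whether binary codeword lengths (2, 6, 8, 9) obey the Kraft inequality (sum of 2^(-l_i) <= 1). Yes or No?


Kraft sum = sum(2^(-l_i)) = 0.2715, need <= 1. Result: satisfied (a binary prefix-free code with these lengths exists)

Yes


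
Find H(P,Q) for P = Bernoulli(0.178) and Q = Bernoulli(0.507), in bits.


H(P,Q) = -p*log2(q) - (1-p)*log2(1-q). -0.178*log2(0.507) = 0.174430; -0.822*log2(0.493) = 0.838720. H(P,Q) = 0.174430 + 0.838720 = 1.0131

1.0131 bits


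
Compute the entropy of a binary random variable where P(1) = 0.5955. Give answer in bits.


H = -p*log2(p) - (1-p)*log2(1-p). -0.5955*log2(0.5955) = 0.445331; -0.4045*log2(0.4045) = 0.528191. H = 0.445331 + 0.528191 = 0.9735

0.9735 bits


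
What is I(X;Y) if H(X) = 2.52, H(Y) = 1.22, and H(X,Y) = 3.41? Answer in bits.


I(X;Y) = H(X) + H(Y) - H(X,Y) = 2.52 + 1.22 - 3.41 = 0.33

0.33 bits


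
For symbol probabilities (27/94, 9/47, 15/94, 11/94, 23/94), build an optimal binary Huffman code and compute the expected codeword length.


Huffman construction (repeatedly merge the two least-probable nodes; each merge adds 1 bit to every symbol beneath it): 11/94 + 15/94 = 13/47; 9/47 + 23/94 = 41/94; 13/47 + 27/94 = 53/94; 41/94 + 53/94 = 1. Resulting codeword lengths (in the order the probabilities were given): (2, 2, 3, 3, 2). L_avg = sum(p_i * l_i) = 27/94*2 + 9/47*2 + 15/94*3 + 11/94*3 + 23/94*2 = 107/47 = 2.2766

2.2766 bits


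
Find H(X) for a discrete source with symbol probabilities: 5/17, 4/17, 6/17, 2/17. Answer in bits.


H = -sum(p_i * log2(p_i)). Terms: -(5/17)*log2(5/17) = 0.519275; -(4/17)*log2(4/17) = 0.491168; -(6/17)*log2(6/17) = 0.530294; -(2/17)*log2(2/17) = 0.363231. H = 0.519275 + 0.491168 + 0.530294 + 0.363231 = 1.904

1.904 bits


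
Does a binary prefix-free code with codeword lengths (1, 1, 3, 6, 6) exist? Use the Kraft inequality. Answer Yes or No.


Kraft sum = sum(2^(-l_i)) = 1.1562, need <= 1. Result: violated (a binary prefix-free code with these lengths cannot exist)

No


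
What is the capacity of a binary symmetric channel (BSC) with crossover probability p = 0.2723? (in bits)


H(p) = -p*log2(p) - (1-p)*log2(1-p) = -0.2723*log2(0.2723) - 0.7277*log2(0.7277) = 0.511034 + 0.333712 = 0.8447. C = 1 - H(p) = 1 - 0.8447 = 0.1553

0.1553 bits


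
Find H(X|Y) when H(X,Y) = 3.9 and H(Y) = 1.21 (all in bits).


H(X|Y) = H(X,Y) - H(Y) = 3.9 - 1.21 = 2.69

2.69 bits


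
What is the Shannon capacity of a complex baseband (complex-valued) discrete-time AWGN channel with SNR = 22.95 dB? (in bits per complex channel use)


SNR_linear = 10^(22.95/10) = 197.2423; C = log2(1 + SNR_linear) = log2(1 + 197.2423) = 7.6311

7.6311 bits/channel use


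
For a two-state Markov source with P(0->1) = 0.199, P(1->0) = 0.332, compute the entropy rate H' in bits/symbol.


Stationary distribution: pi_0 = p10/(p01+p10) = 0.6252, pi_1 = 0.3748. Entropy rate H' = pi_0*H(p01) + pi_1*H(p10) = 0.6252*0.7199 + 0.3748*0.917 = 0.7938

0.7938 bits/symbol


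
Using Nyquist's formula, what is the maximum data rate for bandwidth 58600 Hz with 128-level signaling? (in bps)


Rate = 2 * B * log2(M) = 2 * 58600 * 7.0 = 820400.0

820400.0 bps


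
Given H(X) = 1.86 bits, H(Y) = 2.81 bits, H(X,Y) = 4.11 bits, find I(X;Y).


I(X;Y) = H(X) + H(Y) - H(X,Y) = 1.86 + 2.81 - 4.11 = 0.56

0.56 bits


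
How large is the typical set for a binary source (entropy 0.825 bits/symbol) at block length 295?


log2|A_typical| = nH = 295 * 0.825 = 243.375, so |A_typical| ~ 2^243.375 = 1.833e+73

1.833e+73


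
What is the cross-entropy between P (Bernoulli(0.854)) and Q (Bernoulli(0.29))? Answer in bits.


H(P,Q) = -p*log2(q) - (1-p)*log2(1-q). -0.854*log2(0.29) = 1.525137; -0.146*log2(0.71) = 0.072140. H(P,Q) = 1.525137 + 0.072140 = 1.5973

1.5973 bits


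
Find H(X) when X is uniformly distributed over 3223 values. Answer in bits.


H = log2(n) = log2(3223) = 11.6542

11.6542 bits


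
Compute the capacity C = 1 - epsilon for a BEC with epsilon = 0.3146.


C = 1 - epsilon = 1 - 0.3146 = 0.6854

0.6854 bits


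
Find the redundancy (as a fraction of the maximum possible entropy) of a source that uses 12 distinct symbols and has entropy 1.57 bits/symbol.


H_max = log2(K) = log2(12) = 3.585 bits/symbol. Redundancy = 1 - H/H_max = 1 - 1.57/3.585 = 1 - 0.4379 = 0.5621

0.5621


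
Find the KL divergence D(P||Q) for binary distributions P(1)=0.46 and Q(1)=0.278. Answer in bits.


KL = p*log2(p/q) + (1-p)*log2((1-p)/(1-q)) = 0.46*log2(0.46/0.278) + 0.54*log2(0.54/0.722) = 0.1079

0.1079 bits


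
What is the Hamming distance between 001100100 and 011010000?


Count differing positions: . ^ . ^ ^ . ^ . . = 4 differences

4


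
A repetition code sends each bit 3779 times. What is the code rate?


Rate = k/n = 1/3779

1/3779


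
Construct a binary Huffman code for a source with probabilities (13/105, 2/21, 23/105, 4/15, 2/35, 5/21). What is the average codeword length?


Huffman construction (repeatedly merge the two least-probable nodes; each merge adds 1 bit to every symbol beneath it): 2/35 + 2/21 = 16/105; 13/105 + 16/105 = 29/105; 23/105 + 5/21 = 16/35; 4/15 + 29/105 = 19/35; 16/35 + 19/35 = 1. Resulting codeword lengths (in the order the probabilities were given): (3, 4, 2, 2, 4, 2). L_avg = sum(p_i * l_i) = 13/105*3 + 2/21*4 + 23/105*2 + 4/15*2 + 2/35*4 + 5/21*2 = 17/7 = 2.4286

2.4286 bits


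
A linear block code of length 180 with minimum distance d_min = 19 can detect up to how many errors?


Detection capability = d_min - 1 = 19 - 1 = 18

18 errors


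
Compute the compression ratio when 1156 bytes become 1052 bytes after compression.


Ratio = original / compressed = 1156 / 1052 = 1.0989

1.0989


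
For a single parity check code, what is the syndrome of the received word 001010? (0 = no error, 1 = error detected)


Syndrome = XOR of all bits = 0 XOR 0 XOR 1 XOR 0 XOR 1 XOR 0 = 0

0


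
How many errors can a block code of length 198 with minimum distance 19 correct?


Correction capability = floor((d-1)/2) = floor((19-1)/2) = 9

9 errors


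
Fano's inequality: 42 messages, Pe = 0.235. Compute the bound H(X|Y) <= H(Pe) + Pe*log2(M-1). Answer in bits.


H(Pe) = -Pe*log2(Pe) - (1-Pe)*log2(1-Pe) = -0.235*log2(0.235) - 0.765*log2(0.765) = 0.490978 + 0.295648 = 0.7866. Pe*log2(M-1) = 0.235*log2(41) = 1.259025. Bound = H(Pe) + Pe*log2(M-1) = 0.490978 + 0.295648 + 1.259025 = 2.0457

2.0457 bits
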